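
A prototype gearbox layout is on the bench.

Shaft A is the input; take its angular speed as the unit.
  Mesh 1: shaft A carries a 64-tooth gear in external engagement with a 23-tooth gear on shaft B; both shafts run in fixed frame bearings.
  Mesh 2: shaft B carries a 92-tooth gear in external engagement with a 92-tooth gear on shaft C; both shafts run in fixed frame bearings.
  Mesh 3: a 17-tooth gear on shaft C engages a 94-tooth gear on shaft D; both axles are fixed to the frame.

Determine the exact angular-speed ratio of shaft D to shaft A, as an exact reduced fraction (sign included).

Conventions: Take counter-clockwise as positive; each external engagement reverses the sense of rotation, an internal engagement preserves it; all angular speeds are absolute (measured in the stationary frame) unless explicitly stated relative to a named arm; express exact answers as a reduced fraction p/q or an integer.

class = fixed-axis compound train [3 meshes; 3 ratios multiply, 3 sense flips]
mesh 1 [64T→23T]: running ratio 64/23, sense −
mesh 2 [92T→92T]: running ratio 64/23, sense +
mesh 3 [17T→94T]: running ratio 544/1081, sense −
ω_out/ω_in = -544/1081

-544/1081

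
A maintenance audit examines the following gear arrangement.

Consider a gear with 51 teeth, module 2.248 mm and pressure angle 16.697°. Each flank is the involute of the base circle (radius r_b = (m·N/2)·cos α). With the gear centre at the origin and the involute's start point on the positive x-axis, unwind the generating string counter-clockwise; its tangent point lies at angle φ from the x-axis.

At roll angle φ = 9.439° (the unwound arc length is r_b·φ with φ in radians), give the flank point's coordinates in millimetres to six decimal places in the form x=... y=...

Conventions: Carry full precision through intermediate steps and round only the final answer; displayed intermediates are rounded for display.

x=55.647115 y=0.081609

topology: single-mesh involute geometry — m = 2.248, N = 51
pitch radius r_p = m·N/2 = 2.248·51/2 = 57.324000
base radius r_b = r_p·cos α = 57.324000·cos 16.697° = 54.907079
roll angle φ = 9.439° = 0.16474163 rad
x = r_b·(cos φ + φ·sin φ) = 55.647115
y = r_b·(sin φ − φ·cos φ) = 0.081609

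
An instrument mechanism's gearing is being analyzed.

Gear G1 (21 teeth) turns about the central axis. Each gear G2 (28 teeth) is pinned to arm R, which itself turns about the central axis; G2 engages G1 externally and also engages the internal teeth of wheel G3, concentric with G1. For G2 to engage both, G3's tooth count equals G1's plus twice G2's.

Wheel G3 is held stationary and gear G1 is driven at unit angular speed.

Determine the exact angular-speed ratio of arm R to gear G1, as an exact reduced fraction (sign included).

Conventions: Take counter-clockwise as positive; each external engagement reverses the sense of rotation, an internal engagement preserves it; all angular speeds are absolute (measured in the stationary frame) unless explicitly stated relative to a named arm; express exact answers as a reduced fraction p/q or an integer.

3/14

planetary set (21T centre, 28T on arm, 77T internal) — Willis relation
ring teeth: 21 + 2·28 = 77
21(ω_sun−ω_arm) = −77(ω_ring−ω_arm),  ω_ring = 0, ω_sun = 1
21(1−ω_arm) = −77(0−ω_arm)  ⇒  98·ω_arm = 21  ⇒  ω_arm = 3/14
ω_out/ω_in = 3/14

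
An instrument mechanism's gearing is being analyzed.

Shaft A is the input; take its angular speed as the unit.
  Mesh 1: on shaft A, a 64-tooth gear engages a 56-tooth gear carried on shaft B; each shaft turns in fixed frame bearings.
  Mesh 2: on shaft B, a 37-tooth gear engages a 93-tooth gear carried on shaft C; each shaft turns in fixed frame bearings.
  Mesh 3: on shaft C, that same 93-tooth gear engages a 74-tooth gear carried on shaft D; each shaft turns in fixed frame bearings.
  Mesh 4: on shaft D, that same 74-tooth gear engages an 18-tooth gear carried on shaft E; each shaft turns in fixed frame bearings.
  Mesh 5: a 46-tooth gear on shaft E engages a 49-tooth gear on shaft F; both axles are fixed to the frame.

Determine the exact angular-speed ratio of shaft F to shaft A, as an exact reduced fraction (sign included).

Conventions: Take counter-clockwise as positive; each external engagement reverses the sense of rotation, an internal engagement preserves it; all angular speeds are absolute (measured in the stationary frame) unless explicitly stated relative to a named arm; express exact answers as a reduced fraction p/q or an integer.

-6808/3087

class = fixed-axis compound train [5 meshes; 5 ratios multiply, 5 sense flips]
mesh 1 [64T→56T]: running ratio 8/7, sense −
mesh 2 [37T→93T]: running ratio 296/651, sense +
mesh 3 [93T→74T]: running ratio 4/7, sense −
mesh 4 [74T→18T]: running ratio 148/63, sense +
mesh 5 [46T→49T]: running ratio 6808/3087, sense −
ω_out/ω_in = -6808/3087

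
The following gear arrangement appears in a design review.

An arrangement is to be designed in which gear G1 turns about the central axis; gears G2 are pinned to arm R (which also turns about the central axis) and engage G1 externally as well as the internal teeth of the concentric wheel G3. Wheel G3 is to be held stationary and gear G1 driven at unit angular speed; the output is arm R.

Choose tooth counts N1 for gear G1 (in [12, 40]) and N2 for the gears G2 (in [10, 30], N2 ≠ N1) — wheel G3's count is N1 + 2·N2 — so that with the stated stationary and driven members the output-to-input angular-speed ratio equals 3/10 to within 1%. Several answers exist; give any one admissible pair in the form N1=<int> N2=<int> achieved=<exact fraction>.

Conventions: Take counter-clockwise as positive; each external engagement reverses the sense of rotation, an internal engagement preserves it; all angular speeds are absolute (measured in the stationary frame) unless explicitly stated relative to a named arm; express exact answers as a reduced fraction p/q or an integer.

N1=15 N2=10 achieved=3/10

planetary set to be sized for 3/10 (Willis relation)
Willis with ω_ring = 0: ω_arm/ω_sun = N1/(N1+N3); set equal to 3/10  ⇒  N3/N1 = 1/(3/10) − 1 = 7/3
N3 = N1 + 2·N2  ⇒  N2/N1 = (N3/N1 − 1)/2 = (7/3 − 1)/2 = 2/3
smallest multiple with N1 ≥ 12 and N2 ≥ 10: k = 5  ⇒  N1 = 5·3 = 15, N2 = 5·2 = 10 (N1 ≤ 40, N2 ≤ 30, N2 ≠ N1 ✓), N3 = 15 + 2·10 = 35
check: N1/(N1+N3) with N1 = 15, N3 = 35 gives 3/10; |achieved − target| = 0 ≤ 3/1000 ✓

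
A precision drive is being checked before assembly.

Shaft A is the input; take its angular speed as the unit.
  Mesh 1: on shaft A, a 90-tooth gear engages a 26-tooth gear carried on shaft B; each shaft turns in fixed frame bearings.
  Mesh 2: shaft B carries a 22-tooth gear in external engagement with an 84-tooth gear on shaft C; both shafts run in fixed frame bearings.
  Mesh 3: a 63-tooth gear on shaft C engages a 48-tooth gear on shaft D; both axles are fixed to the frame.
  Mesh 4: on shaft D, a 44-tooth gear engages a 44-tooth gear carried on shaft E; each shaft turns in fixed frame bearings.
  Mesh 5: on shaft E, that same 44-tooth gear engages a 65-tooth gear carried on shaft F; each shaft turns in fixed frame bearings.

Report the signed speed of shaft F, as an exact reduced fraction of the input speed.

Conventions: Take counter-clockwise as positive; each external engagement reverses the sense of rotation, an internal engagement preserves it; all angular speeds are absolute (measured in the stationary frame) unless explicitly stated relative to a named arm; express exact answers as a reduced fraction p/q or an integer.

5-mesh fixed-axis compound train (all bearings frame-fixed)
mesh 1 [90T→26T]: |ω|/ω_in = 1×90/26 = 45/13, sense flips to −
mesh 2 [22T→84T]: |ω|/ω_in = (45/13)×22/84 = 165/182, sense flips to +
mesh 3 [63T→48T]: |ω|/ω_in = (165/182)×63/48 = 495/416, sense flips to −
mesh 4 [44T→44T]: |ω|/ω_in = (495/416)×44/44 = 495/416, sense flips to +
mesh 5 [44T→65T]: |ω|/ω_in = (495/416)×44/65 = 1089/1352, sense flips to −
signed output speed (× input speed) = -1089/1352

-1089/1352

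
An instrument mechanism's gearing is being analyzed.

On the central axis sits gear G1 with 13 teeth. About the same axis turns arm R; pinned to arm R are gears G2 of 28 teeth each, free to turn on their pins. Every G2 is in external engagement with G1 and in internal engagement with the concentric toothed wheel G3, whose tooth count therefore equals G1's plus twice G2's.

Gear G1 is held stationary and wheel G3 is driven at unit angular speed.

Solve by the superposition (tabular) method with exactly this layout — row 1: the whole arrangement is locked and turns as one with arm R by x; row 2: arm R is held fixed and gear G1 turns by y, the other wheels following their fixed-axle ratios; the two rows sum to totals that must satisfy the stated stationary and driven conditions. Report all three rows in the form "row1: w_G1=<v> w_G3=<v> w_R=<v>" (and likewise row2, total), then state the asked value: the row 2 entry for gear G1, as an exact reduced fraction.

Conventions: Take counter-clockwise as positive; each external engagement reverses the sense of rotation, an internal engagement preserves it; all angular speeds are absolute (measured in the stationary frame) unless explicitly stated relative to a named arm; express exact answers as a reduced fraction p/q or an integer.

row1: w_G1=69/82 w_G3=69/82 w_R=69/82
row2: w_G1=-69/82 w_G3=13/82 w_R=0
total: w_G1=0 w_G3=1 w_R=69/82
asked value: -69/82

planetary set (13T centre, 28T on arm, 69T internal) — Willis relation
row 1: whole set turns with the arm by x
row 2 (arm held, sun turns y): ω_ring = −(13/69)·y, ω_arm = 0
boundary: total ω_sun = x + y = 0 and total ω_ring = x − (13/69)·y = 1  ⇒  y = -69/82, x = 69/82
row 2 ring = −(13/69)·(-69/82) = 13/82
totals (row 1 + row 2): sun 69/82 + (-69/82) = 0, ring 69/82 + 13/82 = 1, arm 69/82 + 0 = 69/82
asked cell (row2, sun) = -69/82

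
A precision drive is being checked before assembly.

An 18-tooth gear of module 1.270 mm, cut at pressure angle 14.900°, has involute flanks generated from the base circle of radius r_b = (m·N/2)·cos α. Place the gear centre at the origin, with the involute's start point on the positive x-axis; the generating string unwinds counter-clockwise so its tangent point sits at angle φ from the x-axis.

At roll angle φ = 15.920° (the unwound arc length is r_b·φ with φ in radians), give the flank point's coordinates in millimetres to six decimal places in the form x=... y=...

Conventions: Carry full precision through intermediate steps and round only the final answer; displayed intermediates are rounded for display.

x=11.463870 y=0.078375

class = single-mesh tooth geometry [base-circle involute, m = 1.270, 18T]
pitch radius r_p = m·N/2 = 1.270·18/2 = 11.430000
base radius r_b = r_p·cos α = 11.430000·cos 14.900° = 11.045679
roll angle φ = 15.920° = 0.27785642 rad
x = r_b·(cos φ + φ·sin φ) = 11.463870
y = r_b·(sin φ − φ·cos φ) = 0.078375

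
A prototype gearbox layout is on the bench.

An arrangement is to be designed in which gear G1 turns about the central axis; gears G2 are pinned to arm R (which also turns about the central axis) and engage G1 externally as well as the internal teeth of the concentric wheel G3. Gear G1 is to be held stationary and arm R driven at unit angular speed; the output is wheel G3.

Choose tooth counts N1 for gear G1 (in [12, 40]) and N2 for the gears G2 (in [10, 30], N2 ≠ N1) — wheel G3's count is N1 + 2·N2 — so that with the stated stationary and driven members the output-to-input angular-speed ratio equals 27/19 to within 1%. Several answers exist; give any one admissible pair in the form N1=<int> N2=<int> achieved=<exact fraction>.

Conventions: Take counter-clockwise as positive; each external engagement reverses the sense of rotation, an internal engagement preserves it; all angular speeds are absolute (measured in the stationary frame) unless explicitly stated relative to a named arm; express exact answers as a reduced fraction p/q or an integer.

N1=16 N2=11 achieved=27/19

class = planetary set [ratio 27/19 wanted; Willis about the carrier]
Willis with ω_sun = 0: ω_ring/ω_arm = (N1+N3)/N3; set equal to 27/19  ⇒  N3/N1 = 1/(27/19 − 1) = 19/8
N3 = N1 + 2·N2  ⇒  N2/N1 = (N3/N1 − 1)/2 = (19/8 − 1)/2 = 11/16
smallest multiple with N1 ≥ 12 and N2 ≥ 10: k = 1  ⇒  N1 = 1·16 = 16, N2 = 1·11 = 11 (N1 ≤ 40, N2 ≤ 30, N2 ≠ N1 ✓), N3 = 16 + 2·11 = 38
check: (N1+N3)/N3 with N1 = 16, N3 = 38 gives 27/19; |achieved − target| = 0 ≤ 27/1900 ✓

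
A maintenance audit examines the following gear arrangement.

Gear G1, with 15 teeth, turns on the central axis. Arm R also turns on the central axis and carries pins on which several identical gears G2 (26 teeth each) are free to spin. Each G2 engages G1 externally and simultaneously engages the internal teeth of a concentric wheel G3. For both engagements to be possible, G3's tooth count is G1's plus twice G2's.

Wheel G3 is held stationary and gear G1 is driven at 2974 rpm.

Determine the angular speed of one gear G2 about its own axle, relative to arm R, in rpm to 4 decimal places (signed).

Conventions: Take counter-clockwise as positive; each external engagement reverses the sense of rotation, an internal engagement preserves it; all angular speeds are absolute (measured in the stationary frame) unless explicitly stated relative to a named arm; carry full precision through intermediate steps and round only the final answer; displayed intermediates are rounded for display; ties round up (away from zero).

-1401.9090 rpm

topology: planetary set — G1 15T / G2 26T / G3 67T, arm = carrier (Willis)
normalise by the input: solve with ω_sun = 1, then scale by 2974 rpm
ring teeth: 15 + 2·26 = 67
15(ω_sun−ω_arm) = −67(ω_ring−ω_arm),  ω_ring = 0, ω_sun = 1
15(1−ω_arm) = −67(0−ω_arm)  ⇒  82·ω_arm = 15  ⇒  ω_arm = 15/82
sun–planet mesh: 15·(1−15/82) = −26·(ω_p−ω_arm)  ⇒  ω_p−ω_arm = -1005/2132
scale: ω_p−ω_arm = -1005/2132 × 2974 rpm = -1401.9090 rpm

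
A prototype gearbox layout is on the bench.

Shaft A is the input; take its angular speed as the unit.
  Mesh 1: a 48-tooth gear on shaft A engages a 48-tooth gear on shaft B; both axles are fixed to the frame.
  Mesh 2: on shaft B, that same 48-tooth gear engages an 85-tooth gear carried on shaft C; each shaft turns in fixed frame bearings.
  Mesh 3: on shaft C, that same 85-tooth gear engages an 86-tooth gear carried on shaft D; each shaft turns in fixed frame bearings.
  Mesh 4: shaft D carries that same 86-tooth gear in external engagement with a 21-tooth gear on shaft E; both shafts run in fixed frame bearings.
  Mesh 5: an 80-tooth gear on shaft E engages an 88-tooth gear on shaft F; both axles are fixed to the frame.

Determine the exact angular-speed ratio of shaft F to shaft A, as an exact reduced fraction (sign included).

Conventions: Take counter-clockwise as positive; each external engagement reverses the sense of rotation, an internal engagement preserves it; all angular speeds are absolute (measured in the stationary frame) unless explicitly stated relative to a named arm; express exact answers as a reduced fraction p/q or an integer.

class = fixed-axis compound train [5 meshes; 5 ratios multiply, 5 sense flips]
mesh 1 [48T→48T]: running ratio 1, sense −
mesh 2 [48T→85T]: running ratio 48/85, sense +
mesh 3 [85T→86T]: running ratio 24/43, sense −
mesh 4 [86T→21T]: running ratio 16/7, sense +
mesh 5 [80T→88T]: running ratio 160/77, sense −
ω_out/ω_in = -160/77

-160/77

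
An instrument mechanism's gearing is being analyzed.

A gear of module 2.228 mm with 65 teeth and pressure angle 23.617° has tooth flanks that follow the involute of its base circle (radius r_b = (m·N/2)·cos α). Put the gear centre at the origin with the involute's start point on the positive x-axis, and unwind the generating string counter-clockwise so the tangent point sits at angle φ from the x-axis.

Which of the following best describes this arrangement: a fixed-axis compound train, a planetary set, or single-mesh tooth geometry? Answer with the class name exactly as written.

single-mesh tooth geometry

single-mesh involute tooth geometry (65T wheel at module 2.228)
classification: single-mesh tooth geometry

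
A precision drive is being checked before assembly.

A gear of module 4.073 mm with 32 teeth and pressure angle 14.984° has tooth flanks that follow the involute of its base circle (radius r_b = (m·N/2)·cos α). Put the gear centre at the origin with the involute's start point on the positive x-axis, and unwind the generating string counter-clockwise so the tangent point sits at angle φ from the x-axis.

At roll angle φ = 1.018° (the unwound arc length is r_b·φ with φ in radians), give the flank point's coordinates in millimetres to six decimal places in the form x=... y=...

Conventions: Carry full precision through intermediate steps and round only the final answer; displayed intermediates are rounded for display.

x=62.962098 y=0.000118

topology: single-mesh involute geometry — m = 4.073, N = 32
pitch radius r_p = m·N/2 = 4.073·32/2 = 65.168000
base radius r_b = r_p·cos α = 65.168000·cos 14.984° = 62.952162
roll angle φ = 1.018° = 0.01776745 rad
x = r_b·(cos φ + φ·sin φ) = 62.962098
y = r_b·(sin φ − φ·cos φ) = 0.000118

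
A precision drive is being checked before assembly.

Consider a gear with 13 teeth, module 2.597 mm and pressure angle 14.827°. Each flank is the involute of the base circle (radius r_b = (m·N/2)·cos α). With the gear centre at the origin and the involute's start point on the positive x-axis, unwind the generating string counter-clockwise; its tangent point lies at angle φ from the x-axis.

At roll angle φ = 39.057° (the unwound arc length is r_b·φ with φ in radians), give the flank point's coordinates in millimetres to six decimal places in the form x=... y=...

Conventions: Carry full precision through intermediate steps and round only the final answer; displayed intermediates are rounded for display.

x=19.680632 y=1.644255

class = single-mesh tooth geometry [base-circle involute, m = 2.597, 13T]
pitch radius r_p = m·N/2 = 2.597·13/2 = 16.880500
base radius r_b = r_p·cos α = 16.880500·cos 14.827° = 16.318428
roll angle φ = 39.057° = 0.68167325 rad
x = r_b·(cos φ + φ·sin φ) = 19.680632
y = r_b·(sin φ − φ·cos φ) = 1.644255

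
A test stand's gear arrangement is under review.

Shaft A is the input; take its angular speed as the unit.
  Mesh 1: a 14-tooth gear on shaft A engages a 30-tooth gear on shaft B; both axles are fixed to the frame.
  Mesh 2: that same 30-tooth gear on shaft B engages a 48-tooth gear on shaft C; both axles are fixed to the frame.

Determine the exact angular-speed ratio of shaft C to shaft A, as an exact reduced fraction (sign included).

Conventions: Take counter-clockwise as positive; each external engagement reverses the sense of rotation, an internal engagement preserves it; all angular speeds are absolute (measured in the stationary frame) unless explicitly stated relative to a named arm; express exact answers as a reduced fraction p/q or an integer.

class = fixed-axis compound train [2 meshes; 2 ratios multiply, 2 sense flips]
mesh 1 [14T→30T]: running ratio 7/15, sense −
mesh 2 [30T→48T]: running ratio 7/24, sense +
ω_out/ω_in = 7/24

7/24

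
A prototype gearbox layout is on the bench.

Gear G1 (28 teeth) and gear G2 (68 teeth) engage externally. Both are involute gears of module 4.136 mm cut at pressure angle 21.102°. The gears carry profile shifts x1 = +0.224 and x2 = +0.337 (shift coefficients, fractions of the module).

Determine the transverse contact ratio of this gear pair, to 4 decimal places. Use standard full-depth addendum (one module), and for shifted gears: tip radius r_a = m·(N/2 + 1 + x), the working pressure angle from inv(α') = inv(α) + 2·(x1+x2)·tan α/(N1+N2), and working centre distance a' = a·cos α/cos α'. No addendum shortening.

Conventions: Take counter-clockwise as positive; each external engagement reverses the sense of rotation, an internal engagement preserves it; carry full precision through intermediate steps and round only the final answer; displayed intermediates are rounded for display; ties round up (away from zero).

class = single-mesh tooth geometry [involute pair 28T × 68T, m = 4.136]
base radii: r_b1 = 54.021014, r_b2 = 131.193891
tip radii: r_a1 = 62.966464, r_a2 = 146.153832
inv(α') = inv(21.102°) + 2·(+0.224+0.337)·tan α/(28+68) = 0.02211891  ⇒  α' = 22.69987°
a' = a·cos α / cos α' = 198.5280·cos 21.102°/cos 22.69987° = 200.766478
action lengths: √(r_a1²−r_b1²) = 32.349740, √(r_a2²−r_b2²) = 64.413552
base pitch p_b = π·m·cos α = 12.122287
CR = (32.349740 + 64.413552 − 200.766478·sin 22.69987°)/12.122287 = 1.591014
contact ratio ≈ 1.5910

1.5910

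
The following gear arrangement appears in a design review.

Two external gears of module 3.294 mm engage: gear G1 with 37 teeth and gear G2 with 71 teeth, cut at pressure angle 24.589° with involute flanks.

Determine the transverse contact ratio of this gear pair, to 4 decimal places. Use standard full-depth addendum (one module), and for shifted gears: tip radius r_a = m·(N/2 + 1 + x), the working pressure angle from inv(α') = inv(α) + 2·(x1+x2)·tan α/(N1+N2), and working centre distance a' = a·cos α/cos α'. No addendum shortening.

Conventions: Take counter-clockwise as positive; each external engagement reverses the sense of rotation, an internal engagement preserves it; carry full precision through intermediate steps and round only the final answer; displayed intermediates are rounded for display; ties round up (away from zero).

recognized (one external pair, fixed centres): single-mesh tooth geometry, m = 3.294, N1 = 37, N2 = 71
base radii: r_b1 = 55.412808, r_b2 = 106.332687
tip radii: r_a1 = 64.233000, r_a2 = 120.231000
no profile shift: α' = α, a' = a
action lengths: √(r_a1²−r_b1²) = 32.485365, √(r_a2²−r_b2²) = 56.114643
base pitch p_b = π·m·cos α = 9.409971
CR = (32.485365 + 56.114643 − 177.876000·sin 24.58900°)/9.409971 = 1.549919
contact ratio ≈ 1.5499

1.5499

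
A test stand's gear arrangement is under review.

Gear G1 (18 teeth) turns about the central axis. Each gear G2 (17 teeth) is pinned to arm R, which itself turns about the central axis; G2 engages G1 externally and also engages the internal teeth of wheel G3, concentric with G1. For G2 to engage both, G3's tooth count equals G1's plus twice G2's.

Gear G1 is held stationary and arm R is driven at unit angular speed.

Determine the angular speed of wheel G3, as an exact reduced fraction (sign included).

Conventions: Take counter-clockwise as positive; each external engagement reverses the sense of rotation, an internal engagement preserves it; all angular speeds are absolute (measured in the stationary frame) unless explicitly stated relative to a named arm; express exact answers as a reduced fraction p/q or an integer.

35/26

class = planetary set [G3 = 18+2·17 = 52; Willis about the carrier]
ring teeth: 18 + 2·17 = 52
18(ω_sun−ω_arm) = −52(ω_ring−ω_arm),  ω_sun = 0, ω_arm = 1
ω_ring = 1 − (18/52)(0−1) = 35/26
exact speed ratio = 35/26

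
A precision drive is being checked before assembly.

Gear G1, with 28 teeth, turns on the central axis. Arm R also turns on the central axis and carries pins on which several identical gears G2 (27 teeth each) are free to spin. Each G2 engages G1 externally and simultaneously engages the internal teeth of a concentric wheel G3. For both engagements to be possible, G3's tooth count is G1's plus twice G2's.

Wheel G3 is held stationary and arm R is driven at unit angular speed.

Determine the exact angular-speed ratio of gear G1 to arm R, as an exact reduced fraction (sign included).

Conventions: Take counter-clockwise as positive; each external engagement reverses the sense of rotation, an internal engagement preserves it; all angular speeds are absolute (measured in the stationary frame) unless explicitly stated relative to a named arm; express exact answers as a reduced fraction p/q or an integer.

55/14

planetary set (28T centre, 27T on arm, 82T internal) — Willis relation
ring teeth: 28 + 2·27 = 82
28(ω_sun−ω_arm) = −82(ω_ring−ω_arm),  ω_ring = 0, ω_arm = 1
ω_sun = 1 − (82/28)(0−1) = 55/14
ω_out/ω_in = 55/14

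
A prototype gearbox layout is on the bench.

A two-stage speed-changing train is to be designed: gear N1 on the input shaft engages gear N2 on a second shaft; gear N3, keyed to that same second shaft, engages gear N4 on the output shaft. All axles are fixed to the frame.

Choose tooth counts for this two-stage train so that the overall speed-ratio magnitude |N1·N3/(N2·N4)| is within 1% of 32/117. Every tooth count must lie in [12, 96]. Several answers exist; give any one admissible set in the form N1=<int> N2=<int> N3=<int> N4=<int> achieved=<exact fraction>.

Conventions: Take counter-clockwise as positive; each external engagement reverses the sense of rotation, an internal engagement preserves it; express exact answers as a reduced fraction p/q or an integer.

topology: fixed-axis compound train — 2 stages, target 32/117
target = 32/117 in lowest terms: an exact hit needs N1·N3 = k·32 and N2·N4 = k·117 for one integer k, every count in [12, 96]; additionally prefer no 1:1 stage (N1 ≠ N2, N3 ≠ N4)
k = 1…5: no 1:1-free in-range split of k·32 and k·117 into factor pairs; take k = 6
k = 6: N1·N3 = 192 = 12·16, N2·N4 = 702 = 13·54
achieved = 12·16/(13·54) = 32/117; |achieved − target| = 0 ≤ 8/2925 ✓

N1=12 N2=13 N3=16 N4=54 achieved=32/117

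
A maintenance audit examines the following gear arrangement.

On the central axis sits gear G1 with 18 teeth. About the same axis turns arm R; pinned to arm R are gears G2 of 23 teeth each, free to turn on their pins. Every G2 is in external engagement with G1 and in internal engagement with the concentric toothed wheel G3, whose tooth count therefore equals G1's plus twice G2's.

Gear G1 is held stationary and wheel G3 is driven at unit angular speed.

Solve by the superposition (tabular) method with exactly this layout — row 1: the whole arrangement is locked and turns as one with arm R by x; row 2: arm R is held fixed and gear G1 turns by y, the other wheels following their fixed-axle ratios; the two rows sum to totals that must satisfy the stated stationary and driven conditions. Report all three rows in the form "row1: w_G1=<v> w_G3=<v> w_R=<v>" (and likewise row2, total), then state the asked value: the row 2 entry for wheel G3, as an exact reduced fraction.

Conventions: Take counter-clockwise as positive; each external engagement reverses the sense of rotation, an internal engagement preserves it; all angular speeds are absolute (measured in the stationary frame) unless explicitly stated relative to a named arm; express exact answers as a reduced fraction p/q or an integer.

row1: w_G1=32/41 w_G3=32/41 w_R=32/41
row2: w_G1=-32/41 w_G3=9/41 w_R=0
total: w_G1=0 w_G3=1 w_R=32/41
asked value: 9/41

recognized (axles ride arm R): planetary set, 18/23/64 teeth
row 1 (train locked, turned with arm): all members turn x
row 2 (arm held, sun turns y): ω_ring = −(18/64)·y, ω_arm = 0
boundary: total ω_sun = x + y = 0 and total ω_ring = x − (18/64)·y = 1  ⇒  y = -32/41, x = 32/41
row 2 ring = −(18/64)·(-32/41) = 9/41
totals (row 1 + row 2): sun 32/41 + (-32/41) = 0, ring 32/41 + 9/41 = 1, arm 32/41 + 0 = 32/41
asked cell (row2, ring) = 9/41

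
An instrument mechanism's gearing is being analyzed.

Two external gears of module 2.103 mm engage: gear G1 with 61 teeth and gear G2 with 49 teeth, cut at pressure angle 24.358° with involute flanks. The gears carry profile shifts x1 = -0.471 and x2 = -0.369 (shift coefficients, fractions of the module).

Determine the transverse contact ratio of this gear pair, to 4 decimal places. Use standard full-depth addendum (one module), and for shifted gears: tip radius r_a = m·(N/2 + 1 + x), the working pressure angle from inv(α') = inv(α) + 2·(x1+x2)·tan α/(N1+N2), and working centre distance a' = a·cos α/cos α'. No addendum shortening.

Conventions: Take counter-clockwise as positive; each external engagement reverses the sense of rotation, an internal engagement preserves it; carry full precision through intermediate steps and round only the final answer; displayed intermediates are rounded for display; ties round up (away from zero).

class = single-mesh tooth geometry [involute pair 61T × 49T, m = 2.103]
base radii: r_b1 = 58.432024, r_b2 = 46.937199
tip radii: r_a1 = 65.253987, r_a2 = 52.850493
inv(α') = inv(24.358°) + 2·(-0.471-0.369)·tan α/(61+49) = 0.02069471  ⇒  α' = 22.22246°
a' = a·cos α / cos α' = 115.6650·cos 24.358°/cos 22.22246° = 113.823783
action lengths: √(r_a1²−r_b1²) = 29.047916, √(r_a2²−r_b2²) = 24.291437
base pitch p_b = π·m·cos α = 6.018676
CR = (29.047916 + 24.291437 − 113.823783·sin 22.22246°)/6.018676 = 1.709806
contact ratio ≈ 1.7098

1.7098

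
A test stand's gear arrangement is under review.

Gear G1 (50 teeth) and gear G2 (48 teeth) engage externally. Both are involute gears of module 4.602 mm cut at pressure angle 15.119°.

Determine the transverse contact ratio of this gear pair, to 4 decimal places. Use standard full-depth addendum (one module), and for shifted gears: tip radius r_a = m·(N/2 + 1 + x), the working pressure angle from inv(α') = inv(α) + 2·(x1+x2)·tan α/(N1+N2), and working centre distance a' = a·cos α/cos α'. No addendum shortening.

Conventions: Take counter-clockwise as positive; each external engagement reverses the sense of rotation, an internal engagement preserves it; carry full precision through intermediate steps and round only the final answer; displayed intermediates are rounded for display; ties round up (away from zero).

2.0709

single-mesh involute tooth geometry (50T engaging 48T at module 4.602)
base radii: r_b1 = 111.067681, r_b2 = 106.624974
tip radii: r_a1 = 119.652000, r_a2 = 115.050000
no profile shift: α' = α, a' = a
action lengths: √(r_a1²−r_b1²) = 44.503610, √(r_a2²−r_b2²) = 43.215939
base pitch p_b = π·m·cos α = 13.957176
CR = (44.503610 + 43.215939 − 225.498000·sin 15.11900°)/13.957176 = 2.070914
contact ratio ≈ 2.0709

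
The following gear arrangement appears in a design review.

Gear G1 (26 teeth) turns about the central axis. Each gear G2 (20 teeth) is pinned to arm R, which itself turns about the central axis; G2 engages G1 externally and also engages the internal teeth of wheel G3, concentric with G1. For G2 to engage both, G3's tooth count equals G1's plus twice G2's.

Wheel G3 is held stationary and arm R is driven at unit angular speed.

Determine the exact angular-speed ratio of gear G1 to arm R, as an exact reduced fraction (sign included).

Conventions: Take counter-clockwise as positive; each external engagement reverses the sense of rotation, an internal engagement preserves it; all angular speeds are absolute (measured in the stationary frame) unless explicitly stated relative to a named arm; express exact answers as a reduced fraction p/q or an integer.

topology: planetary set — G1 26T / G2 20T / G3 66T, arm = carrier (Willis)
ring teeth: 26 + 2·20 = 66
26(ω_sun−ω_arm) = −66(ω_ring−ω_arm),  ω_ring = 0, ω_arm = 1
ω_sun = 1 − (66/26)(0−1) = 46/13
ω_out/ω_in = 46/13

46/13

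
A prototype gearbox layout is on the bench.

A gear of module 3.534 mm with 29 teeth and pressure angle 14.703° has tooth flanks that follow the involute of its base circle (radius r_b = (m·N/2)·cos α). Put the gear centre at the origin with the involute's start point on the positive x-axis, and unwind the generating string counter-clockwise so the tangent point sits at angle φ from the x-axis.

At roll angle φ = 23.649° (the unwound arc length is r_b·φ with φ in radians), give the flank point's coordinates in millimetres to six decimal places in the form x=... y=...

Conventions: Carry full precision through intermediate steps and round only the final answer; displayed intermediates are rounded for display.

topology: single-mesh involute geometry — m = 3.534, N = 29
pitch radius r_p = m·N/2 = 3.534·29/2 = 51.243000
base radius r_b = r_p·cos α = 51.243000·cos 14.703° = 49.565021
roll angle φ = 23.649° = 0.41275291 rad
x = r_b·(cos φ + φ·sin φ) = 53.608964
y = r_b·(sin φ − φ·cos φ) = 1.142109

x=53.608964 y=1.142109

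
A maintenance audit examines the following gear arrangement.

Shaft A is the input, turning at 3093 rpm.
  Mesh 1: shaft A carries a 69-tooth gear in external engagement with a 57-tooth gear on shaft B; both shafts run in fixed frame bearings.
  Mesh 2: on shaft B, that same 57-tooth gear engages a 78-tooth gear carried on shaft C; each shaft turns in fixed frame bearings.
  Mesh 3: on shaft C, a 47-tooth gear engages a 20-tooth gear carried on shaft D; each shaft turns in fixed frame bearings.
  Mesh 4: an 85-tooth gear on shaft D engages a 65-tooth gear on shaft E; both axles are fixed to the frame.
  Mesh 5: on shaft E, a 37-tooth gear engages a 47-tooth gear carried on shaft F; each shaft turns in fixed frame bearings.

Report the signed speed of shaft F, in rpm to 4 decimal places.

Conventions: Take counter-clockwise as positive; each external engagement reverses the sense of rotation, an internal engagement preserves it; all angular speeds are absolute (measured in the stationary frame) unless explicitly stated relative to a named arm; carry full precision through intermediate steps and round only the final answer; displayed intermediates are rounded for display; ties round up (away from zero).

-6619.2945 rpm

topology: fixed-axis compound train — 5 meshes, A→F
mesh 1 [69T→57T]: ω = 3093.0000×69/57 = 3744.1579 rpm, sense flips to −
mesh 2 [57T→78T]: ω = 3744.1579×57/78 = 2736.1154 rpm, sense flips to +
mesh 3 [47T→20T]: ω = 2736.1154×47/20 = 6429.8712 rpm, sense flips to −
mesh 4 [85T→65T]: ω = 6429.8712×85/65 = 8408.2930 rpm, sense flips to +
mesh 5 [37T→47T]: ω = 8408.2930×37/47 = 6619.2945 rpm, sense flips to −
signed output speed = -6619.2945 rpm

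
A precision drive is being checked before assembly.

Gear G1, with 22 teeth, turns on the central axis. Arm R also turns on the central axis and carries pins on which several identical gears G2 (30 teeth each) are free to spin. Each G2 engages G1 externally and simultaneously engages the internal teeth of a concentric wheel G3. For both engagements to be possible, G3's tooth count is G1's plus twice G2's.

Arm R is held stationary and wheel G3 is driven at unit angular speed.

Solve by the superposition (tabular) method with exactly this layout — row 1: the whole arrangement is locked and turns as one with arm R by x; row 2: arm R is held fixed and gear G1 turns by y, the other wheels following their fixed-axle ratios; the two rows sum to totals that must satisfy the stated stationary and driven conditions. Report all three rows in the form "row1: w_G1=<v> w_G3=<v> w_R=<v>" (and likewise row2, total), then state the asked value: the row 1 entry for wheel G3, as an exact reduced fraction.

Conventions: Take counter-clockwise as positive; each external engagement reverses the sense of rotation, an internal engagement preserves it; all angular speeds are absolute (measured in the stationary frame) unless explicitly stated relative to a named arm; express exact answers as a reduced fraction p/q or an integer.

row1: w_G1=0 w_G3=0 w_R=0
row2: w_G1=-41/11 w_G3=1 w_R=0
total: w_G1=-41/11 w_G3=1 w_R=0
asked value: 0

class = planetary set [G3 = 22+2·30 = 82; Willis about the carrier]
row 1 — lock + rotate with arm: ω_sun = ω_ring = ω_arm = x
superposition row 2 [arm held]: sun y, ring −(22/82)·y, arm 0
boundary: total ω_arm = x = 0 and total ω_ring = x − (22/82)·y = 1  ⇒  y = -41/11, x = 0
row 2 ring = −(22/82)·(-41/11) = 1
totals (row 1 + row 2): sun 0 + (-41/11) = -41/11, ring 0 + 1 = 1, arm 0 + 0 = 0
asked cell (row1, ring) = 0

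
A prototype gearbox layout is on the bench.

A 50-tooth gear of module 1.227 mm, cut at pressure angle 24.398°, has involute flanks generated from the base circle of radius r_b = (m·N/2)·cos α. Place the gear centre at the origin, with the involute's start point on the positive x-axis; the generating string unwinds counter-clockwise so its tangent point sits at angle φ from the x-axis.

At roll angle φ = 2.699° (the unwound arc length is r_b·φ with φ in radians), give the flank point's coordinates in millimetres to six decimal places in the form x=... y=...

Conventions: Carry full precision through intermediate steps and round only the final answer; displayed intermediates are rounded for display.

recognized (one wheel, involute flank): single-mesh tooth geometry, m = 1.227, N = 50
pitch radius r_p = m·N/2 = 1.227·50/2 = 30.675000
base radius r_b = r_p·cos α = 30.675000·cos 24.398° = 27.935664
roll angle φ = 2.699° = 0.04710644 rad
x = r_b·(cos φ + φ·sin φ) = 27.966641
y = r_b·(sin φ − φ·cos φ) = 0.000973

x=27.966641 y=0.000973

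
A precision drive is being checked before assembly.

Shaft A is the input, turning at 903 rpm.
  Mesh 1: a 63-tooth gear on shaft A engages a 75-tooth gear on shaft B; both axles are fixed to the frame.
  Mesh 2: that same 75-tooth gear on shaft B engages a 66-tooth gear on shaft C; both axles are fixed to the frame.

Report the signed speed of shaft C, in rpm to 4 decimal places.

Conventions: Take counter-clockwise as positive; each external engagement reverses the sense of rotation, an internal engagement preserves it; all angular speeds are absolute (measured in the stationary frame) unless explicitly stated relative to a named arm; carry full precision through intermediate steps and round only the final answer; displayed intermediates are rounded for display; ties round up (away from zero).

+861.9545 rpm

class = fixed-axis compound train [2 meshes; 2 ratios multiply, 2 sense flips]
mesh 1 [63T→75T]: ω = 903.0000×63/75 = 758.5200 rpm, sense flips to −
mesh 2 [75T→66T]: ω = 758.5200×75/66 = 861.9545 rpm, sense flips to +
signed output speed = +861.9545 rpm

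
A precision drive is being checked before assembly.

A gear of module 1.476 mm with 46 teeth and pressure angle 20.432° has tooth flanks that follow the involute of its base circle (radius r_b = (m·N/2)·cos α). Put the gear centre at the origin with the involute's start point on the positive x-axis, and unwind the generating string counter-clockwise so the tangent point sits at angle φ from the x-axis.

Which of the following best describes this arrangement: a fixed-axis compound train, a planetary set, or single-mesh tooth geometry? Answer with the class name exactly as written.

single-mesh tooth geometry

class = single-mesh tooth geometry [base-circle involute, m = 1.476, 46T]
classification: single-mesh tooth geometry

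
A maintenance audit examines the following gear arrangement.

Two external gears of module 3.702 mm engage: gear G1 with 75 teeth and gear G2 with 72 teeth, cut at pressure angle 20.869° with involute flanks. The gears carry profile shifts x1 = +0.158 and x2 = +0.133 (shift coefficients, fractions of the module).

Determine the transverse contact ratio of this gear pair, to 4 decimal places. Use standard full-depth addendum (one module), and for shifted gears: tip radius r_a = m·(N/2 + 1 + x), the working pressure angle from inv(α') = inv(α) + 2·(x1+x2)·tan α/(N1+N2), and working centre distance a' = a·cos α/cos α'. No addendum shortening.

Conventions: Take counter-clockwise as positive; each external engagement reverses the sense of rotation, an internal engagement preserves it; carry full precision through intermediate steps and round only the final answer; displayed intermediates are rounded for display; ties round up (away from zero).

recognized (one external pair, fixed centres): single-mesh tooth geometry, m = 3.702, N1 = 75, N2 = 72
base radii: r_b1 = 129.717712, r_b2 = 124.529004
tip radii: r_a1 = 143.111916, r_a2 = 137.466366
inv(α') = inv(20.869°) + 2·(+0.158+0.133)·tan α/(75+72) = 0.01851970  ⇒  α' = 21.44631°
a' = a·cos α / cos α' = 272.0970·cos 20.869°/cos 21.44631° = 273.160172
action lengths: √(r_a1²−r_b1²) = 60.451101, √(r_a2²−r_b2²) = 58.219662
base pitch p_b = π·m·cos α = 10.867206
CR = (60.451101 + 58.219662 − 273.160172·sin 21.44631°)/10.867206 = 1.729553
contact ratio ≈ 1.7296

1.7296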